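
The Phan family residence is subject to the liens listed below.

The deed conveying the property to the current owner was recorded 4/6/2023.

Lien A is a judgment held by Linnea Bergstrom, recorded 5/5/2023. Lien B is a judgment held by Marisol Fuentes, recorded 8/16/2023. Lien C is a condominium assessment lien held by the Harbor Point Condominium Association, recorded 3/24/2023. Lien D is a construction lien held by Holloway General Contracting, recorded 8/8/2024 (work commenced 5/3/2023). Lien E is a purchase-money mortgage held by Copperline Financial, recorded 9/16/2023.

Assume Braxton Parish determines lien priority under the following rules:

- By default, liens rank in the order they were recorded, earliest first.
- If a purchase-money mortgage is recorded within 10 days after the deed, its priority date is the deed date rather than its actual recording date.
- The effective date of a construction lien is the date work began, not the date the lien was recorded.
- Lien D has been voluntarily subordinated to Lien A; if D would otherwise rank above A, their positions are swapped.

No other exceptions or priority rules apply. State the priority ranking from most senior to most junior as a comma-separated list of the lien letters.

C, A, D, B, E

Effective dates: D's effective date is 5/3/2023, when work began; E missed the 10-day window (163 days after the deed), so its recording date stands.
By effective date, earliest first: C (3/24/2023), D (5/3/2023), A (5/5/2023), B (8/16/2023), E (9/16/2023).
Because D would otherwise rank above A, the subordination swaps them.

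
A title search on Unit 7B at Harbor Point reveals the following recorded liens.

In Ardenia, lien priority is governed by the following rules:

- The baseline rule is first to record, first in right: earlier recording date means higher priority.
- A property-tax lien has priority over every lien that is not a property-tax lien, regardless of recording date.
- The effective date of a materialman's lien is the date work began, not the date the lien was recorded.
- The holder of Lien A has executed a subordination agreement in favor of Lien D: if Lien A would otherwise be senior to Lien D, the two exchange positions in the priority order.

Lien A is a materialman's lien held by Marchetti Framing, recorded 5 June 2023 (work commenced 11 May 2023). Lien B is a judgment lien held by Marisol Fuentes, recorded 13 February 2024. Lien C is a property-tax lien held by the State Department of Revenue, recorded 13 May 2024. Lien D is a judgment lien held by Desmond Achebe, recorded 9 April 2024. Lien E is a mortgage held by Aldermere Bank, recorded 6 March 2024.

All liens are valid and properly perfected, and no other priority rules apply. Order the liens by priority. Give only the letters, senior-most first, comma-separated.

C, D, B, E, A

First, effective dates: A's effective date is 11 May 2023, when work began.
C is a property-tax lien and takes priority over every other lien.
Among the remaining liens, by effective date: A (11 May 2023), B (13 February 2024), E (6 March 2024), D (9 April 2024).
Because A would otherwise rank above D, the subordination swaps them.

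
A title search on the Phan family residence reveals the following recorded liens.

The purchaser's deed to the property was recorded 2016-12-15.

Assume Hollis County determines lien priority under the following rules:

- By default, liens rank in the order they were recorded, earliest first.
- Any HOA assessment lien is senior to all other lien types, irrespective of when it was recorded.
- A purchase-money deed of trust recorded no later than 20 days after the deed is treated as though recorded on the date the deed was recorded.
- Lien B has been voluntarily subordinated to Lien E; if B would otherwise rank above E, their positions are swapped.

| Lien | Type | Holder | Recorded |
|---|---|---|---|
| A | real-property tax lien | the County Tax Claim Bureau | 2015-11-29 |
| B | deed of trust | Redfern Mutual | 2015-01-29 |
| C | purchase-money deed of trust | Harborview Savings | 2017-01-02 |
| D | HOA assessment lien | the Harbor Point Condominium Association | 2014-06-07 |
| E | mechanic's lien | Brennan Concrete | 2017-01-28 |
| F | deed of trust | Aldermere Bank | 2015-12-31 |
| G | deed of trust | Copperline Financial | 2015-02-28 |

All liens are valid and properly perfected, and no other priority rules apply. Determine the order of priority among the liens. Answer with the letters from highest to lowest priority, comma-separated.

D, E, G, A, F, C, B

First, effective dates: C relates back to the deed date 2016-12-15.
D is an HOA assessment lien, so it outranks all other liens regardless of date.
The other liens, earliest effective date first: B (2015-01-29), G (2015-02-28), A (2015-11-29), F (2015-12-31), C (2016-12-15), E (2017-01-28).
The subordination applies — B was senior to E — so B and E swap.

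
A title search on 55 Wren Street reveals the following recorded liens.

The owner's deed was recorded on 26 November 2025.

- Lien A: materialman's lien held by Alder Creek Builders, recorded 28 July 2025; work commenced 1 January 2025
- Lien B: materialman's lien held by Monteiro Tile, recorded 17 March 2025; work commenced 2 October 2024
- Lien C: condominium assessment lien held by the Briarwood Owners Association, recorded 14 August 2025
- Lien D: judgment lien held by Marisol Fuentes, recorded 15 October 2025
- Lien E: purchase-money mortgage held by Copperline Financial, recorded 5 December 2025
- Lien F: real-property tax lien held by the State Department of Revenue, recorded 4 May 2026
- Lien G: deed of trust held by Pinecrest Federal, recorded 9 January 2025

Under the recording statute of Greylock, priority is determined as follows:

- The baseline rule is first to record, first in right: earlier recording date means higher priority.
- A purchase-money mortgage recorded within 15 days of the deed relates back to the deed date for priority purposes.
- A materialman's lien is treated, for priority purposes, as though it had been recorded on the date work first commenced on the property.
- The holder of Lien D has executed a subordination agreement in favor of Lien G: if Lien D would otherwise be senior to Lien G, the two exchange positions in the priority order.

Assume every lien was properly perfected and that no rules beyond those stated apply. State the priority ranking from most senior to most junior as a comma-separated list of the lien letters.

Effective dates: A is treated as recorded 1 January 2025, the work-commencement date; B's effective date is 2 October 2024, when work began; E relates back to the deed date 26 November 2025.
Ordering by effective date: B (2 October 2024), A (1 January 2025), G (9 January 2025), C (14 August 2025), D (15 October 2025), E (26 November 2025), F (4 May 2026).
Since D is not senior to G, the subordination leaves the order unchanged.

B, A, G, C, D, E, F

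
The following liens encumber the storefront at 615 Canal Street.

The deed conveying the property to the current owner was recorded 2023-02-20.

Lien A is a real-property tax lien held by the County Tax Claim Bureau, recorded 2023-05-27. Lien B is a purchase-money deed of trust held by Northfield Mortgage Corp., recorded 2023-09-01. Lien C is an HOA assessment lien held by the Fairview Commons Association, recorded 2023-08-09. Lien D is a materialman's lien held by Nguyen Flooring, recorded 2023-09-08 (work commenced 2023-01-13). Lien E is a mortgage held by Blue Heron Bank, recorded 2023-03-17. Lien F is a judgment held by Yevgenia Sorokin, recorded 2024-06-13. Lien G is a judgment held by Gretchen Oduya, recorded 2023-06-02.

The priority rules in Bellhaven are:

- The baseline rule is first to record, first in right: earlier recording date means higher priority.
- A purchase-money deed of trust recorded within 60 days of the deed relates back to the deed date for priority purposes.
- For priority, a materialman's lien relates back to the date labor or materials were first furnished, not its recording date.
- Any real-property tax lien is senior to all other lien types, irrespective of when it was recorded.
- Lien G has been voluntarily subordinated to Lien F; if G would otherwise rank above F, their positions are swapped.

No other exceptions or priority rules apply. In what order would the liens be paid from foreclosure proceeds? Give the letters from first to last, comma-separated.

A, D, E, F, C, B, G

Effective dates after the stated exceptions: B was recorded 193 days after the deed — beyond 60 days — so no relation-back applies; D is treated as recorded 2023-01-13, the work-commencement date.
A is a real-property tax lien, so it outranks all other liens regardless of date.
Remaining liens by effective date: D (2023-01-13), E (2023-03-17), G (2023-06-02), C (2023-08-09), B (2023-09-01), F (2024-06-13).
G is senior to F before the subordination, so the two trade places.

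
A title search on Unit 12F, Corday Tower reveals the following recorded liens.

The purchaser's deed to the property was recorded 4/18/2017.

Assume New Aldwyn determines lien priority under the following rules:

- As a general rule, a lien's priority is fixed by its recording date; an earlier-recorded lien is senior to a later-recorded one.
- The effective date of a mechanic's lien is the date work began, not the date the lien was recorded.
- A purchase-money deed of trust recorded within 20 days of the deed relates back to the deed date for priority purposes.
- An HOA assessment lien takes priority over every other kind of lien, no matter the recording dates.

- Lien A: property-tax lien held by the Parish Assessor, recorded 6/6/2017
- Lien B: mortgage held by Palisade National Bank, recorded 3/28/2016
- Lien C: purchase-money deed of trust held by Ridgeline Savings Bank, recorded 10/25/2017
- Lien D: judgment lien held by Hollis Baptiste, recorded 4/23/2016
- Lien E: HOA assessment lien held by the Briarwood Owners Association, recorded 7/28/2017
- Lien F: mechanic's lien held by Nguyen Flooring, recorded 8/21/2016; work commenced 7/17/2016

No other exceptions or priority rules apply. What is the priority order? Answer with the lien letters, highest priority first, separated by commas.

E, B, D, F, A, C

Adjusting effective dates: C was recorded 190 days after the deed — beyond 20 days — so no relation-back applies; F is treated as recorded 7/17/2016, the work-commencement date.
As an HOA assessment lien, E is senior to every other lien.
Remaining liens by effective date: B (3/28/2016), D (4/23/2016), F (7/17/2016), A (6/6/2017), C (10/25/2017).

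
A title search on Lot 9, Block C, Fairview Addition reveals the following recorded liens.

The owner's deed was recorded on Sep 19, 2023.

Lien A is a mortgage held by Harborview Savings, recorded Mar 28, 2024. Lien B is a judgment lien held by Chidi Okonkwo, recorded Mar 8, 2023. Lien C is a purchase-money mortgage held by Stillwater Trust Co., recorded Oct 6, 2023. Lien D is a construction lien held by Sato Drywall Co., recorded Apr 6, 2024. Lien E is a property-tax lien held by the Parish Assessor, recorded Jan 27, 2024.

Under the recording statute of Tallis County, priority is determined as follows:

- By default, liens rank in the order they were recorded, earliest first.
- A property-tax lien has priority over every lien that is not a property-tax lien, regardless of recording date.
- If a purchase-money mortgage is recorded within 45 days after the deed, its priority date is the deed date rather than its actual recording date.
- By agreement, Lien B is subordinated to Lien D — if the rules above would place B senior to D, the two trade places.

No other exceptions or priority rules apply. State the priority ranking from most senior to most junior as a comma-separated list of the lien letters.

E, D, C, A, B

Adjusting effective dates: C was recorded within the 45-day window, so its effective date is the deed date Sep 19, 2023.
E is a property-tax lien and takes priority over every other lien.
Ordering the rest by effective date: B (Mar 8, 2023), C (Sep 19, 2023), A (Mar 28, 2024), D (Apr 6, 2024).
B is senior to D before the subordination, so the two trade places.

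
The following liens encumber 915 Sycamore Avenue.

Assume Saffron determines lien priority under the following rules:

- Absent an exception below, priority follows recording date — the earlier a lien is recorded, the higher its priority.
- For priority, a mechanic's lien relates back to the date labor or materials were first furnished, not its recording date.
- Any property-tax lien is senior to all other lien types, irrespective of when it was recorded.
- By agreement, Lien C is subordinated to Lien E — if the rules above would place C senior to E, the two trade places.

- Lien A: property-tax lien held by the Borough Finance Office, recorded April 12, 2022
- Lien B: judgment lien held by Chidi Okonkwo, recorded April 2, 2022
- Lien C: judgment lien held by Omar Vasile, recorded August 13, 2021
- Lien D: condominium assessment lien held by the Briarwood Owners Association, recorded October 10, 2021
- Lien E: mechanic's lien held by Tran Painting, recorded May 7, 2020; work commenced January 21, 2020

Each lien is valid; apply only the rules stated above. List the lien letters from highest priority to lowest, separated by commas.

A, E, C, D, B

First, effective dates: E is treated as recorded January 21, 2020, the work-commencement date.
A, as a property-tax lien, has superpriority and ranks first.
Remaining liens by effective date: E (January 21, 2020), C (August 13, 2021), D (October 10, 2021), B (April 2, 2022).
C is already junior to E, so the subordination agreement changes nothing.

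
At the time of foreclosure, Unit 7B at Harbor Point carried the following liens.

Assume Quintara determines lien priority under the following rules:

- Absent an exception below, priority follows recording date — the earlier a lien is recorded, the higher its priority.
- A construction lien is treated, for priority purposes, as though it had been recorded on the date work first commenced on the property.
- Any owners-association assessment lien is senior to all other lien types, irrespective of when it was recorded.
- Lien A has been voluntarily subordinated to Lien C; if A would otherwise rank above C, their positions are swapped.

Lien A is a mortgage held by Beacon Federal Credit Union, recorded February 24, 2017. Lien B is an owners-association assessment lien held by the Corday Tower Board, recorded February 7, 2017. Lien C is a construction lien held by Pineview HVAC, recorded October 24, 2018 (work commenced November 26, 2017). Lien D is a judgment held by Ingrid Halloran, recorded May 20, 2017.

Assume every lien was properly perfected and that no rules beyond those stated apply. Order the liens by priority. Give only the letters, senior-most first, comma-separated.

B, C, D, A

Effective dates: C's effective date is November 26, 2017, when work began.
B is an owners-association assessment lien and takes priority over every other lien.
Remaining liens by effective date: A (February 24, 2017), D (May 20, 2017), C (November 26, 2017).
The subordination applies — A was senior to C — so A and C swap.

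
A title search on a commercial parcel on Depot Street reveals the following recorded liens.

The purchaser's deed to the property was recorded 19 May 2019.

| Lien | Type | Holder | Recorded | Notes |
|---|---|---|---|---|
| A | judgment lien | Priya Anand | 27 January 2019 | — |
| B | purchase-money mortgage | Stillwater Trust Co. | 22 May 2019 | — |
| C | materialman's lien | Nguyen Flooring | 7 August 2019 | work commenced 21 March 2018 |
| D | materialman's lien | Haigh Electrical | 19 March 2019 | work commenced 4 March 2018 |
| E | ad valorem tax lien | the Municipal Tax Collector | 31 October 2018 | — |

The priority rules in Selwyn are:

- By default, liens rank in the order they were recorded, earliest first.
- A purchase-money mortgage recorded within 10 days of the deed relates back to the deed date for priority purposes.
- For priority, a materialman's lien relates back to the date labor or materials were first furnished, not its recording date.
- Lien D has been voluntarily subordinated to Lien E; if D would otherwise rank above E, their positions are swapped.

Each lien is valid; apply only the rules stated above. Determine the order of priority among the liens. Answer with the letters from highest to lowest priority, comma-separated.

E, C, D, A, B

Effective dates after the stated exceptions: B was recorded within the 10-day window, so its effective date is the deed date 19 May 2019; C's effective date is 21 March 2018, when work began; D relates back to 4 March 2018 (work commenced).
By effective date: D (4 March 2018), C (21 March 2018), E (31 October 2018), A (27 January 2019), B (19 May 2019).
D is senior to E before the subordination, so the two trade places.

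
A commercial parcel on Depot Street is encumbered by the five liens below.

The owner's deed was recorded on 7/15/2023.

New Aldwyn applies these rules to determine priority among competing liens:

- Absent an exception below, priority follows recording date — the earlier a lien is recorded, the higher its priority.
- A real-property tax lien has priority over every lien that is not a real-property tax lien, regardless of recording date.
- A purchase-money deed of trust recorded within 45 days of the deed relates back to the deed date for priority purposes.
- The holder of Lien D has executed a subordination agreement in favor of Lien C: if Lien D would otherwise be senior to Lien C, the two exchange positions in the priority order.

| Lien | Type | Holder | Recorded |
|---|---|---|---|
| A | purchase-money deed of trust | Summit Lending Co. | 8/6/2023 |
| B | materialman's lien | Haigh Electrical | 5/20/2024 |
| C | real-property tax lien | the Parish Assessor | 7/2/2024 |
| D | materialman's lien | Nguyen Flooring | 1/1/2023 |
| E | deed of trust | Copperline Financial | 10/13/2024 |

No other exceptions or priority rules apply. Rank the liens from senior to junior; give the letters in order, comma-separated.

C, D, A, B, E

Adjusting effective dates: A was recorded within the 45-day window, so its effective date is the deed date 7/15/2023.
C is a real-property tax lien and takes priority over every other lien.
Remaining liens by effective date: D (1/1/2023), A (7/15/2023), B (5/20/2024), E (10/13/2024).
D already ranks below C; the subordination has no effect.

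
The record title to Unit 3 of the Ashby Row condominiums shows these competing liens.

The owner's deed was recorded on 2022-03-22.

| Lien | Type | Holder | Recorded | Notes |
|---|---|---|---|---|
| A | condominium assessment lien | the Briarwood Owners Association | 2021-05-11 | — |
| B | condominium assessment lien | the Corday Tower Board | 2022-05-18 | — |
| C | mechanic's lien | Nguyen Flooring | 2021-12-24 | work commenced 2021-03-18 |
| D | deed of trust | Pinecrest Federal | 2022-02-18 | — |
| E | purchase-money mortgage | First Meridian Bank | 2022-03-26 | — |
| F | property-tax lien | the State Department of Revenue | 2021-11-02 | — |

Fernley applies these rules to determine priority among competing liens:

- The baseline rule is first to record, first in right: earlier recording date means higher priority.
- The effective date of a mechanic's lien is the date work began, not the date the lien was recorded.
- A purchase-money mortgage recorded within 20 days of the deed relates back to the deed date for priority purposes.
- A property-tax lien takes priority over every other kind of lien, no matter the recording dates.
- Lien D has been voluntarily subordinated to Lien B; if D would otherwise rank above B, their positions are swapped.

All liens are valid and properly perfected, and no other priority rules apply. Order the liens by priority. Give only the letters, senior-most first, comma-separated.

F, C, A, B, E, D

Effective dates: C relates back to 2021-03-18 (work commenced); E was recorded within the 20-day window, so its effective date is the deed date 2022-03-22.
As a property-tax lien, F is senior to every other lien.
Among the remaining liens, by effective date: C (2021-03-18), A (2021-05-11), D (2022-02-18), E (2022-03-22), B (2022-05-18).
D is senior to B before the subordination, so the two trade places.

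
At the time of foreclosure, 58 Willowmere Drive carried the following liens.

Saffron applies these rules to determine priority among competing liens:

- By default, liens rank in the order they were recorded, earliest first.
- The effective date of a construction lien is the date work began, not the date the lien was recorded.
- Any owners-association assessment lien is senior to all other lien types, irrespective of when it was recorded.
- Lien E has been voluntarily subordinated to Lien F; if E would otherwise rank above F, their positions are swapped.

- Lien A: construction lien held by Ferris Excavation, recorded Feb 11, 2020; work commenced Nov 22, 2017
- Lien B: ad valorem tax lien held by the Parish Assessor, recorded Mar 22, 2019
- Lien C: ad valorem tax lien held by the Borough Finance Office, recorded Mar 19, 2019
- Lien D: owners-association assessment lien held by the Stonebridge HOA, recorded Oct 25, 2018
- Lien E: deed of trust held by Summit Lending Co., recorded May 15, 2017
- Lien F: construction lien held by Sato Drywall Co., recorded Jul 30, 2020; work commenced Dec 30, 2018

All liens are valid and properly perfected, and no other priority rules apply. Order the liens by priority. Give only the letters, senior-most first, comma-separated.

First, effective dates: A relates back to Nov 22, 2017 (work commenced); F relates back to Dec 30, 2018 (work commenced).
As an owners-association assessment lien, D is senior to every other lien.
Ordering the rest by effective date: E (May 15, 2017), A (Nov 22, 2017), F (Dec 30, 2018), C (Mar 19, 2019), B (Mar 22, 2019).
The subordination applies — E was senior to F — so E and F swap.

D, F, A, E, C, B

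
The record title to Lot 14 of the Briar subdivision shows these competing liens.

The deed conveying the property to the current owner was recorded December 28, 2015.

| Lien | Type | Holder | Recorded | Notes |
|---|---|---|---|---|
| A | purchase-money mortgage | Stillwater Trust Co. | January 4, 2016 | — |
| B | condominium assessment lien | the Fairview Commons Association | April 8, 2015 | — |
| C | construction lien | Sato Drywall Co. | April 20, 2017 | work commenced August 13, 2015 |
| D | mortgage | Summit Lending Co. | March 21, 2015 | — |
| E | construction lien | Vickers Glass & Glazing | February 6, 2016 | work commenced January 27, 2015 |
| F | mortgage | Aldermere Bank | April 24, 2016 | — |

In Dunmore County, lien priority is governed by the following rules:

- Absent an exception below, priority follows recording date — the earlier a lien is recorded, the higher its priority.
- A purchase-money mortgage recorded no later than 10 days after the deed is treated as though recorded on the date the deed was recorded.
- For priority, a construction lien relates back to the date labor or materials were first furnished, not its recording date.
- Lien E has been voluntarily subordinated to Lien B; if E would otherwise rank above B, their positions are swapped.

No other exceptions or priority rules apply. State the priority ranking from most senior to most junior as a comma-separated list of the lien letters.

B, D, E, C, A, F

Effective dates after the stated exceptions: A was recorded within the 10-day window, so its effective date is the deed date December 28, 2015; C's effective date is August 13, 2015, when work began; E is treated as recorded January 27, 2015, the work-commencement date.
Sorted by effective date: E (January 27, 2015), D (March 21, 2015), B (April 8, 2015), C (August 13, 2015), A (December 28, 2015), F (April 24, 2016).
E is senior to B before the subordination, so the two trade places.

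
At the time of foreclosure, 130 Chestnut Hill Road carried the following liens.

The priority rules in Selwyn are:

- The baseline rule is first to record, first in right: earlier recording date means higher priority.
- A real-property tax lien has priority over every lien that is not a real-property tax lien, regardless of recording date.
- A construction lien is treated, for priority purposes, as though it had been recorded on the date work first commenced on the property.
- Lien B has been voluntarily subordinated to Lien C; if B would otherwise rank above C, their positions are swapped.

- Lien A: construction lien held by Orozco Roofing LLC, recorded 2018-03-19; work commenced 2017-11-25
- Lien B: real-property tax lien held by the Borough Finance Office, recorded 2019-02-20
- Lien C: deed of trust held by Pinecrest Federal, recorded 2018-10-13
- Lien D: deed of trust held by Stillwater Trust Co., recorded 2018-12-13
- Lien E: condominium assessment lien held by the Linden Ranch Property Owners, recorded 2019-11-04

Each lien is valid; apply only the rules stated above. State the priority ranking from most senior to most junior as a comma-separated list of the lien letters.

C, A, B, D, E

Adjusting effective dates: A relates back to 2017-11-25 (work commenced).
As a real-property tax lien, B is senior to every other lien.
Remaining liens by effective date: A (2017-11-25), C (2018-10-13), D (2018-12-13), E (2019-11-04).
B would otherwise be senior to C, so under the subordination agreement B and C exchange positions.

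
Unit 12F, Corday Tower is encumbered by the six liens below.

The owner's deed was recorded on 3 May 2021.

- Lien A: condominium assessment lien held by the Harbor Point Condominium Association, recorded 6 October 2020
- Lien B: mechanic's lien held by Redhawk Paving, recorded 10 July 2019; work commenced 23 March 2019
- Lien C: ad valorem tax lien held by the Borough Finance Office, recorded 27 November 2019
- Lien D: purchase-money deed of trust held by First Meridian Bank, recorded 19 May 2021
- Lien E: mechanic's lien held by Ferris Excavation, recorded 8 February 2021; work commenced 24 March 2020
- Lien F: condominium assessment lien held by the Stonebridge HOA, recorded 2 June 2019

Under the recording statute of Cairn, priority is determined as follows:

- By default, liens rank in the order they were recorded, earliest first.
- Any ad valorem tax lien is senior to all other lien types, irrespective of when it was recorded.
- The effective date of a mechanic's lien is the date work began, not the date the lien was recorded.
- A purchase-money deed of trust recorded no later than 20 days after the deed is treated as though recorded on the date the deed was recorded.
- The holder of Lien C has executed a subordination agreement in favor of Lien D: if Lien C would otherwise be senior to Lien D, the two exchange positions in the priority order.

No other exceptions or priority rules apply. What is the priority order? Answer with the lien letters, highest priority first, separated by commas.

D, B, F, E, A, C

Adjusting effective dates: B is treated as recorded 23 March 2019, the work-commencement date; D relates back to the deed date 3 May 2021; E relates back to 24 March 2020 (work commenced).
C, as an ad valorem tax lien, has superpriority and ranks first.
Remaining liens by effective date: B (23 March 2019), F (2 June 2019), E (24 March 2020), A (6 October 2020), D (3 May 2021).
C is senior to D before the subordination, so the two trade places.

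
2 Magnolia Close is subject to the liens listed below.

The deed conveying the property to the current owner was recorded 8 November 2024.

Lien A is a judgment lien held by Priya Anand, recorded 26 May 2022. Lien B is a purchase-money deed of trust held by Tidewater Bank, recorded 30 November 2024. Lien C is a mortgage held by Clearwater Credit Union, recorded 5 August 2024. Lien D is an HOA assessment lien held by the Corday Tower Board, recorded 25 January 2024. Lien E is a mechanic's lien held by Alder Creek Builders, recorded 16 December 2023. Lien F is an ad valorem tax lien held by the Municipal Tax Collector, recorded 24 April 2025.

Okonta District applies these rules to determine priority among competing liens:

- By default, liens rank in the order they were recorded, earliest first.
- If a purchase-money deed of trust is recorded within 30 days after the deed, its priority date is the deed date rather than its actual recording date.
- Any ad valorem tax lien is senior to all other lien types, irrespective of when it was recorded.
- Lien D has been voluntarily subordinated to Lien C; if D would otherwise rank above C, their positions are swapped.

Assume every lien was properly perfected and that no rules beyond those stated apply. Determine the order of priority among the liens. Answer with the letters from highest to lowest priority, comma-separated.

Effective dates: B was recorded within the 30-day window, so its effective date is the deed date 8 November 2024.
F is an ad valorem tax lien, so it outranks all other liens regardless of date.
The other liens, earliest effective date first: A (26 May 2022), E (16 December 2023), D (25 January 2024), C (5 August 2024), B (8 November 2024).
D is senior to C before the subordination, so the two trade places.

F, A, E, C, D, B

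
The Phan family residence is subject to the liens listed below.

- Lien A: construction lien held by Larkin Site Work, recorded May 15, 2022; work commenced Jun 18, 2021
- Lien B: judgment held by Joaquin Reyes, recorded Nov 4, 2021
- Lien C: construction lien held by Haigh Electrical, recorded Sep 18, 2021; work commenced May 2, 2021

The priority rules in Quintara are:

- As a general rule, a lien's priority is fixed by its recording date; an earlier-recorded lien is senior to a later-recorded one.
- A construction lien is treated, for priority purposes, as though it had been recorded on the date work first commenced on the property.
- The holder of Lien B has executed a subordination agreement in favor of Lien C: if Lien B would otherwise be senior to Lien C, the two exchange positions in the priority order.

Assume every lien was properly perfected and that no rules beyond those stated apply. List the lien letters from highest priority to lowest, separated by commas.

C, A, B

First, effective dates: A's effective date is Jun 18, 2021, when work began; C is treated as recorded May 2, 2021, the work-commencement date.
Ordering by effective date: C (May 2, 2021), A (Jun 18, 2021), B (Nov 4, 2021).
B already ranks below C; the subordination has no effect.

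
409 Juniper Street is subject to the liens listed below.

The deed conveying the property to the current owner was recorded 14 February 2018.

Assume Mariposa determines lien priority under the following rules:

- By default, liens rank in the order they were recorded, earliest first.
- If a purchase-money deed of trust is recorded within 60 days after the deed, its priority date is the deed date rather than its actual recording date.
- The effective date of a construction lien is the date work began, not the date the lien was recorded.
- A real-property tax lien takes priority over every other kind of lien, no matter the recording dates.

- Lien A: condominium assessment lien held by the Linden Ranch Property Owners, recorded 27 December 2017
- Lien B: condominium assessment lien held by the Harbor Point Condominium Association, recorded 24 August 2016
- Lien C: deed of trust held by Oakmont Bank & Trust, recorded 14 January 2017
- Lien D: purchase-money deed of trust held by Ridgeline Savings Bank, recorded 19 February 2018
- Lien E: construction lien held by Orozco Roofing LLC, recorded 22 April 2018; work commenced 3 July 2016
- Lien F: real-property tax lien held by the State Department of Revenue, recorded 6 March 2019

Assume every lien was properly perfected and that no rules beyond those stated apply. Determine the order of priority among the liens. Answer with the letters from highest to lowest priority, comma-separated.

F, E, B, C, A, D

Effective dates after the stated exceptions: D's effective date is the deed date, 14 February 2018; E's effective date is 3 July 2016, when work began.
F, as a real-property tax lien, has superpriority and ranks first.
Among the remaining liens, by effective date: E (3 July 2016), B (24 August 2016), C (14 January 2017), A (27 December 2017), D (14 February 2018).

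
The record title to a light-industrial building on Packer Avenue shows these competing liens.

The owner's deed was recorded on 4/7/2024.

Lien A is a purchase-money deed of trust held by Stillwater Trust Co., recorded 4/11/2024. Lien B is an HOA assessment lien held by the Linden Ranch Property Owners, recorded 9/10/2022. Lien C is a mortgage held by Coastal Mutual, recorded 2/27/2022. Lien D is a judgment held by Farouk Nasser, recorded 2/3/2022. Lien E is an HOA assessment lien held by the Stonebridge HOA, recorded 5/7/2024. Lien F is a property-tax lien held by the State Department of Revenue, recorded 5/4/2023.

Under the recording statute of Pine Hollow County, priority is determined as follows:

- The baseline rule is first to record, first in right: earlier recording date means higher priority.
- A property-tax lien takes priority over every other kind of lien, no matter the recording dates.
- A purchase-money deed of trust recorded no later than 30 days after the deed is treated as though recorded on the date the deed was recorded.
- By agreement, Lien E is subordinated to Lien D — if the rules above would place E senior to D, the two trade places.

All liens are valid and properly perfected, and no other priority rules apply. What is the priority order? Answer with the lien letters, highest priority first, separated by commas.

Effective dates after the stated exceptions: A's effective date is the deed date, 4/7/2024.
F is a property-tax lien and takes priority over every other lien.
Among the remaining liens, by effective date: D (2/3/2022), C (2/27/2022), B (9/10/2022), A (4/7/2024), E (5/7/2024).
E is already junior to D, so the subordination agreement changes nothing.

F, D, C, B, A, E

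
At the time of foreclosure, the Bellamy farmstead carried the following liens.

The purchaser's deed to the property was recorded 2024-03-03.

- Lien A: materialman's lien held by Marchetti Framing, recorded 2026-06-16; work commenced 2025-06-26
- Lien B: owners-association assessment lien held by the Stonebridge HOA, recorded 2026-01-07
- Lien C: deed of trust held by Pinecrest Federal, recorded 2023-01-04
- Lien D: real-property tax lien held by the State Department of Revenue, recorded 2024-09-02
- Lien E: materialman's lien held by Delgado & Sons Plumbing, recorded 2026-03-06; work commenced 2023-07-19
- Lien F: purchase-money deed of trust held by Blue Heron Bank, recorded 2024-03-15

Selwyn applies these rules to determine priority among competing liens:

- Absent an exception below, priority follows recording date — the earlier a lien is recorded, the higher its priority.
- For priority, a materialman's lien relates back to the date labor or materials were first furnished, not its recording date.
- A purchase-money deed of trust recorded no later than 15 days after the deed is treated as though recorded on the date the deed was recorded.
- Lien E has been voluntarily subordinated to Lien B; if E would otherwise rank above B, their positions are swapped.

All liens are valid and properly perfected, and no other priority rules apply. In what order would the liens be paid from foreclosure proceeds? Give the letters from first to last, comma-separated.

Effective dates: A is treated as recorded 2025-06-26, the work-commencement date; E's effective date is 2023-07-19, when work began; F was recorded within the 15-day window, so its effective date is the deed date 2024-03-03.
By effective date, earliest first: C (2023-01-04), E (2023-07-19), F (2024-03-03), D (2024-09-02), A (2025-06-26), B (2026-01-07).
E would otherwise be senior to B, so under the subordination agreement E and B exchange positions.

C, B, F, D, A, E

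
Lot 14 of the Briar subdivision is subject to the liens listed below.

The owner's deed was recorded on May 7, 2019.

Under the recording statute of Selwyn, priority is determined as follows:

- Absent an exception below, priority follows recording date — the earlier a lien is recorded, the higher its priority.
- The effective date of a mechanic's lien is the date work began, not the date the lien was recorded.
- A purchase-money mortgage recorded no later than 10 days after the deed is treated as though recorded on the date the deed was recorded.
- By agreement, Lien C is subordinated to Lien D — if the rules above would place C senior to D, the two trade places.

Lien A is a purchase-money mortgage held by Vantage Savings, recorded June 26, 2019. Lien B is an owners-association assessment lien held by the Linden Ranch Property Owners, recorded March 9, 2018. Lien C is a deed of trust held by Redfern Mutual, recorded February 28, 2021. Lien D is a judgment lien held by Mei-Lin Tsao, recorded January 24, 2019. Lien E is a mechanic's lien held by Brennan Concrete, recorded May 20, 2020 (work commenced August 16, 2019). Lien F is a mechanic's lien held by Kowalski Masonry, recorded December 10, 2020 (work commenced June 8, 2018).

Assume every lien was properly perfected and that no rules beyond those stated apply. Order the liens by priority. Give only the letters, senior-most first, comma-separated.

Effective dates after the stated exceptions: A missed the 10-day window (50 days after the deed), so its recording date stands; E's effective date is August 16, 2019, when work began; F relates back to June 8, 2018 (work commenced).
By effective date, earliest first: B (March 9, 2018), F (June 8, 2018), D (January 24, 2019), A (June 26, 2019), E (August 16, 2019), C (February 28, 2021).
C already ranks below D; the subordination has no effect.

B, F, D, A, E, C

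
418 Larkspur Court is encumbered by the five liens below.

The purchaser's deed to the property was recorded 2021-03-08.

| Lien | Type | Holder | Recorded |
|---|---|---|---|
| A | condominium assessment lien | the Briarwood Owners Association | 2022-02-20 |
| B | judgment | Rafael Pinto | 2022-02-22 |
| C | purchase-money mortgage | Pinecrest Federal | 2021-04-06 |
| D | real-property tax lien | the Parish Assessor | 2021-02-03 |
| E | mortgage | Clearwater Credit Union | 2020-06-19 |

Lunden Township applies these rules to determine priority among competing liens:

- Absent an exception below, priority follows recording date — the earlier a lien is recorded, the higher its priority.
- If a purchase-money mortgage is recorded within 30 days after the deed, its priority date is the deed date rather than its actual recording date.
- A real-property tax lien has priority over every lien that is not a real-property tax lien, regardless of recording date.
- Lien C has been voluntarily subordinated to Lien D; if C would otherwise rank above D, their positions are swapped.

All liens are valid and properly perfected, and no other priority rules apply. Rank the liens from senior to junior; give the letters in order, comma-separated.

First, effective dates: C relates back to the deed date 2021-03-08.
D is a real-property tax lien, so it outranks all other liens regardless of date.
Ordering the rest by effective date: E (2020-06-19), C (2021-03-08), A (2022-02-20), B (2022-02-22).
Since C is not senior to D, the subordination leaves the order unchanged.

D, E, C, A, B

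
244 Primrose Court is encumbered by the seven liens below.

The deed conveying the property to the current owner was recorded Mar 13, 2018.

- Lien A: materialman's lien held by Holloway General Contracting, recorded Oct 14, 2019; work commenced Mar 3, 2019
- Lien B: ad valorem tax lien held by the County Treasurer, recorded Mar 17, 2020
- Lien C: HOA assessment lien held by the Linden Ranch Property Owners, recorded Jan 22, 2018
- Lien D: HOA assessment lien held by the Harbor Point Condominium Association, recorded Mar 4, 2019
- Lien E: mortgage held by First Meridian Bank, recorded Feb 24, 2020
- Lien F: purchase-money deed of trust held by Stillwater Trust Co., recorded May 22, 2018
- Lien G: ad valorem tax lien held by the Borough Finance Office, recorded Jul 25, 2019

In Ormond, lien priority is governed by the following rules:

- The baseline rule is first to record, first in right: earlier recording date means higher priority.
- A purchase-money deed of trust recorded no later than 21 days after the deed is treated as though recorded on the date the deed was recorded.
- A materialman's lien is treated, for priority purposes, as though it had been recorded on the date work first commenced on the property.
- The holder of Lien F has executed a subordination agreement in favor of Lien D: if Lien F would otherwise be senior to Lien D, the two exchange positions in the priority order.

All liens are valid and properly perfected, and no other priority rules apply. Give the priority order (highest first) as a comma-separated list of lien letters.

Effective dates: A's effective date is Mar 3, 2019, when work began; F was recorded 70 days after the deed, outside the 21-day window, so it keeps its recording date.
By effective date: C (Jan 22, 2018), F (May 22, 2018), A (Mar 3, 2019), D (Mar 4, 2019), G (Jul 25, 2019), E (Feb 24, 2020), B (Mar 17, 2020).
Because F would otherwise rank above D, the subordination swaps them.

C, D, A, F, G, E, B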